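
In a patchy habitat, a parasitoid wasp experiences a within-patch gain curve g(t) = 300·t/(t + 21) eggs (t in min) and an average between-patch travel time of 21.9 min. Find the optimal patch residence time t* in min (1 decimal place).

Maximise g(t)/(T+t): set derivative to zero → g'(t)(T+t) = g(t).
g'(t) = 300·21/(t + 21)². Setting 300·21/(t+21)² = 300t/[(t+21)(21.9+t)] gives 21(21.9+t) = t(t+21), so t² = 21×21.9 = 459.9.
t* = √459.9 = 21.45 min.

21.4 min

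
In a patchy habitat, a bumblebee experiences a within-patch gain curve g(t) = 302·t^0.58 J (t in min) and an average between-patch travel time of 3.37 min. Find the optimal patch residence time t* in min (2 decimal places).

Maximise g(t)/(T+t): set derivative to zero → g'(t)(T+t) = g(t).
g'(t) = 0.58·302·t^-0.42. Setting 0.58·302·t^-0.42 = 302·t^0.58/(3.37+t) gives 0.58(3.37+t) = t, so 0.42·t = 0.58×3.37.
t* = 0.58×3.37/0.42 = 4.654 min.

4.65 min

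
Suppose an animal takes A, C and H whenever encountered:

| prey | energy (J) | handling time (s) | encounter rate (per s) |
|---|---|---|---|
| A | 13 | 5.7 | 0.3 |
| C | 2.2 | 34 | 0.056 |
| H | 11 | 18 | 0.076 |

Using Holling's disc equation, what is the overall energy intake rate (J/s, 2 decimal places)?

Energy encountered per unit search time: 0.3×13 + 0.056×2.2 + 0.076×11 = 4.859 J/s.
Handling time per unit search time: 0.3×5.7 + 0.056×34 + 0.076×18 = 4.982.
Rate = 4.859/(1 + 4.982) = 0.8123 J/s.

0.81 J/s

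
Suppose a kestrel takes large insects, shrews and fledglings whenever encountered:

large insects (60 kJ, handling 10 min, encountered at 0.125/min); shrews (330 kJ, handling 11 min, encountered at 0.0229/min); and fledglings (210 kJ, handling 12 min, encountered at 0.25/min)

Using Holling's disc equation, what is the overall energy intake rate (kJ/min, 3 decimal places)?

R = Σλ_iE_i / (1 + Σλ_ih_i)
Numerator: 0.125×60 + 0.0229×330 + 0.25×210 = 67.56
Denominator: 1 + 0.125×10 + 0.0229×11 + 0.25×12 = 5.502
R = 67.56/5.502 = 12.28 kJ/min

12.279 kJ/min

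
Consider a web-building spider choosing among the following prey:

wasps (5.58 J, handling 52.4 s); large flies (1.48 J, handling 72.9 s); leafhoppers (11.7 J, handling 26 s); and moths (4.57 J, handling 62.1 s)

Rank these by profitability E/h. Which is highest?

leafhoppers

Profitability E/h (J/s): wasps = 5.58/52.4 = 0.106, large flies = 1.48/72.9 = 0.0203, leafhoppers = 11.7/26 = 0.45, moths = 4.57/62.1 = 0.0736.
Ranked: leafhoppers > wasps > moths > large flies.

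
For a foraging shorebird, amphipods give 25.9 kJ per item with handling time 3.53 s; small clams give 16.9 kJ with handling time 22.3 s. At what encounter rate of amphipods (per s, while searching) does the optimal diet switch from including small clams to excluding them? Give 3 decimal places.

The zero-one rule: include small clams iff E₂/h₂ > λE₁/(1+λh₁). Equality gives the switch point.
λE₁h₂ = E₂ + λE₂h₁ ⇒ λ = E₂/(E₁h₂ − E₂h₁) = 16.9/(577.6 − 59.66) = 0.03263 per s.

0.033 per s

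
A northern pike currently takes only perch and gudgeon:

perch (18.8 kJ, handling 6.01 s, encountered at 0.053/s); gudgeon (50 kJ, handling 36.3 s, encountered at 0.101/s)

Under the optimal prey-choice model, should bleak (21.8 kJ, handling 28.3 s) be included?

No

On perch and gudgeon alone, R = ΣλE/(1+Σλh) = 6.046/4.985 = 1.213 kJ/s.
Profitability of bleak: 21.8/28.3 = 0.7703 kJ/s.
0.7703 < 1.213, so adding bleak would lower the average — exclude it.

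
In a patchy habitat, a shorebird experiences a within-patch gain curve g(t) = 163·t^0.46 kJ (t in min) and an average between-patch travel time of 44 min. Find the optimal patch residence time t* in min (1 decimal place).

37.5 min

By the marginal value theorem, leave when the instantaneous gain rate g'(t) equals the habitat-wide average g(t)/(T + t).
g'(t) = 0.46·163·t^-0.54. Setting 0.46·163·t^-0.54 = 163·t^0.46/(44+t) gives 0.46(44+t) = t, so 0.54·t = 0.46×44.
t* = 0.46×44/0.54 = 37.48 min.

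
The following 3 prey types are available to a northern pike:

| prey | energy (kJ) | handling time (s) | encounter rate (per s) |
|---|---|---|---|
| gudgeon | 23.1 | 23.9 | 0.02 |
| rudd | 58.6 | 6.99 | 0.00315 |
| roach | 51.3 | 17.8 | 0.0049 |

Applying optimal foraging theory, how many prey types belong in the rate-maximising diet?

E/h in descending order: rudd 8.38, roach 2.88, gudgeon 0.967 kJ/s. The optimal diet is the largest prefix of this list for which every included type satisfies E_i/h_i > R on the types above it.
Rate on top 1: 0.1806. roach: 2.88 > 0.1806 → include.
Rate on top 2: 0.393. gudgeon: 0.967 > 0.393 → include.
Optimal diet: rudd, roach, gudgeon — 3 of 3 types.

3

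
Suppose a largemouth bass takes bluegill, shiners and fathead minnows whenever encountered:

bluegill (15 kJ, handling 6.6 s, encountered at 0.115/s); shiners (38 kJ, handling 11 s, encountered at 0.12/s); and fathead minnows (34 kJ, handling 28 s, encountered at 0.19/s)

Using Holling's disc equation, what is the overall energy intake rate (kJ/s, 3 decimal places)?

1.517 kJ/s

R = Σλ_iE_i / (1 + Σλ_ih_i)
Numerator: 0.115×15 + 0.12×38 + 0.19×34 = 12.74
Denominator: 1 + 0.115×6.6 + 0.12×11 + 0.19×28 = 8.399
R = 12.74/8.399 = 1.517 kJ/s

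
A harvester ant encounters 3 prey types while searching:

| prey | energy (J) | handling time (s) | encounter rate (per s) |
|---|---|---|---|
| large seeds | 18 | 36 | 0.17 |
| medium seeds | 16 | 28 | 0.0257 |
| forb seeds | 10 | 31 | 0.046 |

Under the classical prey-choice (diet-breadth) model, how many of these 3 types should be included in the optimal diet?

2

E/h in descending order: medium seeds 0.571, large seeds 0.5, forb seeds 0.323 J/s. The optimal diet is the largest prefix of this list for which every included type satisfies E_i/h_i > R on the types above it.
Rate on top 1: 0.2391. large seeds: 0.5 > 0.2391 → include.
Rate on top 2: 0.4428. forb seeds: 0.323 < 0.4428 → exclude; stop.
Optimal diet: medium seeds, large seeds — 2 of 3 types.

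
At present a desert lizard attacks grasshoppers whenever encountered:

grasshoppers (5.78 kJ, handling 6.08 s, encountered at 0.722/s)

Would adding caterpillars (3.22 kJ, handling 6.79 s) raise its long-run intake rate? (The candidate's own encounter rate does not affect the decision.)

On grasshoppers alone, R = ΣλE/(1+Σλh) = 4.173/5.39 = 0.7743 kJ/s.
Profitability of caterpillars: 3.22/6.79 = 0.4742 kJ/s.
0.4742 < 0.7743, so adding caterpillars would lower the average — exclude it.

No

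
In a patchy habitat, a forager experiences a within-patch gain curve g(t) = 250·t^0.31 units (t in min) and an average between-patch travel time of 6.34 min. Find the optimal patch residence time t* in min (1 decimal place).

Optimal t* satisfies g'(t*) = g(t*)/(T + t*).
g'(t) = 0.31·250·t^-0.69. Setting 0.31·250·t^-0.69 = 250·t^0.31/(6.34+t) gives 0.31(6.34+t) = t, so 0.69·t = 0.31×6.34.
t* = 0.31×6.34/0.69 = 2.848 min.

2.8 min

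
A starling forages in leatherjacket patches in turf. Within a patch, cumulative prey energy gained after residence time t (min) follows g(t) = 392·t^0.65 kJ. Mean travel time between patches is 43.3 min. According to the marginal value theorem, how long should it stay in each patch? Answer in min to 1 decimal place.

By the marginal value theorem, leave when the instantaneous gain rate g'(t) equals the habitat-wide average g(t)/(T + t).
g'(t) = 0.65·392·t^-0.35. Setting 0.65·392·t^-0.35 = 392·t^0.65/(43.3+t) gives 0.65(43.3+t) = t, so 0.35·t = 0.65×43.3.
t* = 0.65×43.3/0.35 = 80.41 min.

80.4 min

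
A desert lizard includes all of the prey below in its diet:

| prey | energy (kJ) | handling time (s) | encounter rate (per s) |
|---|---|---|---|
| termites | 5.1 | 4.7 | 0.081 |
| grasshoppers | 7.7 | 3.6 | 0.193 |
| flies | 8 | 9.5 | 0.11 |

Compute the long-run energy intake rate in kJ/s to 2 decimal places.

0.89 kJ/s

Energy encountered per unit search time: 0.081×5.1 + 0.193×7.7 + 0.11×8 = 2.779 kJ/s.
Handling time per unit search time: 0.081×4.7 + 0.193×3.6 + 0.11×9.5 = 2.12.
Rate = 2.779/(1 + 2.12) = 0.8906 kJ/s.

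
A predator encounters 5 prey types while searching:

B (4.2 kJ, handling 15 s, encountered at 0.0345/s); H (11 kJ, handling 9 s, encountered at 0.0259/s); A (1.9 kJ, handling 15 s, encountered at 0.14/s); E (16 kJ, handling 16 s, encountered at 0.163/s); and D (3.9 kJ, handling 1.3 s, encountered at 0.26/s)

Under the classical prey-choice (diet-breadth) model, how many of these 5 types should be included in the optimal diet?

Profitabilities (E/h, kJ/s): D 3, H 1.22, E 1, B 0.28, A 0.127. Add prey in this order while the next type's profitability exceeds the intake rate on those already taken.
Rate on top 1: 0.7578. H: 1.22 > 0.7578 → include.
Rate on top 2: 0.8267. E: 1 > 0.8267 → include.
Rate on top 3: 0.9349. B: 0.28 < 0.9349 → exclude; stop.
Optimal diet: D, H, E — 3 of 5 types.

3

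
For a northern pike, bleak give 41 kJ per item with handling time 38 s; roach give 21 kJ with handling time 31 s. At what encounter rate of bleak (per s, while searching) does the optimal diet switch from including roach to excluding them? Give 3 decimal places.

0.044 per s

At the threshold, the rate on bleak alone equals the profitability of roach: λ·41/(1 + λ·38) = 21/31 = 0.6774.
Rearranging, λ(41 − 0.6774×38) = 0.6774, so λ = 0.6774/15.26 = 0.0444 per s.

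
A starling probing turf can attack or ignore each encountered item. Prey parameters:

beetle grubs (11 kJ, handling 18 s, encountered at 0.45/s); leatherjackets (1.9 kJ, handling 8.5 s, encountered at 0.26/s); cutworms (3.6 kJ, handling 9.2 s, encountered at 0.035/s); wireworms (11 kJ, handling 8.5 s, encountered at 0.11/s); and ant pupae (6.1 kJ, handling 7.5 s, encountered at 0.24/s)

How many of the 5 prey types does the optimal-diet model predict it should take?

2

Profitabilities (E/h, kJ/s): wireworms 1.29, ant pupae 0.813, beetle grubs 0.611, cutworms 0.391, leatherjackets 0.224. Add prey in this order while the next type's profitability exceeds the intake rate on those already taken.
Rate on top 1: 0.6253. ant pupae: 0.813 > 0.6253 → include.
Rate on top 2: 0.7159. beetle grubs: 0.611 < 0.7159 → exclude; stop.
Optimal diet: wireworms, ant pupae — 2 of 5 types.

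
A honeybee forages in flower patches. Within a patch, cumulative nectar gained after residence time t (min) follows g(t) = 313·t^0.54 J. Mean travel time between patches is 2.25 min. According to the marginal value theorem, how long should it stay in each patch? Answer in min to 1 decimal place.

2.6 min

By the marginal value theorem, leave when the instantaneous gain rate g'(t) equals the habitat-wide average g(t)/(T + t).
g'(t) = 0.54·313·t^-0.46. Setting 0.54·313·t^-0.46 = 313·t^0.54/(2.25+t) gives 0.54(2.25+t) = t, so 0.46·t = 0.54×2.25.
t* = 0.54×2.25/0.46 = 2.641 min.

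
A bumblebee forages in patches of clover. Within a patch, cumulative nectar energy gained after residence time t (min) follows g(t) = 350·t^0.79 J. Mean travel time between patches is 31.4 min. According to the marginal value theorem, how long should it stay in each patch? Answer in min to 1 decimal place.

118.1 min

By the marginal value theorem, leave when the instantaneous gain rate g'(t) equals the habitat-wide average g(t)/(T + t).
g'(t) = 0.79·350·t^-0.21. Setting 0.79·350·t^-0.21 = 350·t^0.79/(31.4+t) gives 0.79(31.4+t) = t, so 0.21·t = 0.79×31.4.
t* = 0.79×31.4/0.21 = 118.1 min.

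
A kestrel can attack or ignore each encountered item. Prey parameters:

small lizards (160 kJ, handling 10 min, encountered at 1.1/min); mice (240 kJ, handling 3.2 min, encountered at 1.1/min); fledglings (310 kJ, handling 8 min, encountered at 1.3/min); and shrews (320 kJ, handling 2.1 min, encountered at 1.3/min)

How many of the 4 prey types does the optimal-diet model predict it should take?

E/h in descending order: shrews 152, mice 75, fledglings 38.8, small lizards 16 kJ/min. The optimal diet is the largest prefix of this list for which every included type satisfies E_i/h_i > R on the types above it.
Rate on top 1: 111.5. mice: 75 < 111.5 → exclude; stop.
Optimal diet: shrews — 1 of 4 types.

1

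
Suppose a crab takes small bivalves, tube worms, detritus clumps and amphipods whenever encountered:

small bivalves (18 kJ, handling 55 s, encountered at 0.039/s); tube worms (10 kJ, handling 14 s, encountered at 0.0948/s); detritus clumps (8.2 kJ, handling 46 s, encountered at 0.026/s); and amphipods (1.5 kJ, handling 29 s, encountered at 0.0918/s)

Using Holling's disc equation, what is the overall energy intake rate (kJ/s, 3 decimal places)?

Energy encountered per unit search time: 0.039×18 + 0.0948×10 + 0.026×8.2 + 0.0918×1.5 = 2.001 kJ/s.
Handling time per unit search time: 0.039×55 + 0.0948×14 + 0.026×46 + 0.0918×29 = 7.33.
Rate = 2.001/(1 + 7.33) = 0.2402 kJ/s.

0.240 kJ/s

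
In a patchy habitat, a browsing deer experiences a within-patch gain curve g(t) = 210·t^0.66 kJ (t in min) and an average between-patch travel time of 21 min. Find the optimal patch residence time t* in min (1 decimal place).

Optimal t* satisfies g'(t*) = g(t*)/(T + t*).
g'(t) = 0.66·210·t^-0.34. Setting 0.66·210·t^-0.34 = 210·t^0.66/(21+t) gives 0.66(21+t) = t, so 0.34·t = 0.66×21.
t* = 0.66×21/0.34 = 40.76 min.

40.8 min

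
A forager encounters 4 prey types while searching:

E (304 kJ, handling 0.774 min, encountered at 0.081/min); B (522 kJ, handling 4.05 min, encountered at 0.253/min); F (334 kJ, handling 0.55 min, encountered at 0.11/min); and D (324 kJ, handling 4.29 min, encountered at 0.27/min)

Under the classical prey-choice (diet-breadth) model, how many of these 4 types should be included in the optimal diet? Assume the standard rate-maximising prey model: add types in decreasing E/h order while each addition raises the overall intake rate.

3

E/h in descending order: F 607, E 393, B 129, D 75.5 kJ/min. The optimal diet is the largest prefix of this list for which every included type satisfies E_i/h_i > R on the types above it.
Rate on top 1: 34.64. E: 393 > 34.64 → include.
Rate on top 2: 54.63. B: 129 > 54.63 → include.
Rate on top 3: 90.06. D: 75.5 < 90.06 → exclude; stop.
Optimal diet: F, E, B — 3 of 4 types.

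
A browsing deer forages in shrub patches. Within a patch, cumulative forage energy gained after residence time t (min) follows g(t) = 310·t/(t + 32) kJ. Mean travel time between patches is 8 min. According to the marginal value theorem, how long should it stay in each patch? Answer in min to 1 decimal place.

16.0 min

By the marginal value theorem, leave when the instantaneous gain rate g'(t) equals the habitat-wide average g(t)/(T + t).
g'(t) = 310·32/(t + 32)². Setting 310·32/(t+32)² = 310t/[(t+32)(8+t)] gives 32(8+t) = t(t+32), so t² = 32×8 = 256.
t* = √256 = 16 min.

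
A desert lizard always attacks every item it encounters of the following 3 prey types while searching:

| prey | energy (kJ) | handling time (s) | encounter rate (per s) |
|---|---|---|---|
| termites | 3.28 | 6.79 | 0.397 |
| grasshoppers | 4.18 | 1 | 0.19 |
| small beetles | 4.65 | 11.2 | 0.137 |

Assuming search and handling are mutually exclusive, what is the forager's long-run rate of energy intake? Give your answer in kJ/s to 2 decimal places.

Energy encountered per unit search time: 0.397×3.28 + 0.19×4.18 + 0.137×4.65 = 2.733 kJ/s.
Handling time per unit search time: 0.397×6.79 + 0.19×1 + 0.137×11.2 = 4.42.
Rate = 2.733/(1 + 4.42) = 0.5043 kJ/s.

0.50 kJ/s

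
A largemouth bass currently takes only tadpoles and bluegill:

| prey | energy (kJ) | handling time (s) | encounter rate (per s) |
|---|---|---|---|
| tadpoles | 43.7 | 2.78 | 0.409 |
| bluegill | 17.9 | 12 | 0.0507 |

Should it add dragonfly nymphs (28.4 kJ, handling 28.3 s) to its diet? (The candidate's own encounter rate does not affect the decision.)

No

Current rate: (0.409×43.7 + 0.0507×17.9)/(1 + 0.409×2.78 + 0.0507×12) = 6.841 kJ/s.
dragonfly nymphs: E/h = 28.4/28.3 = 1.004 kJ/s.
Since 1.004 < R, time spent handling dragonfly nymphs is better spent searching.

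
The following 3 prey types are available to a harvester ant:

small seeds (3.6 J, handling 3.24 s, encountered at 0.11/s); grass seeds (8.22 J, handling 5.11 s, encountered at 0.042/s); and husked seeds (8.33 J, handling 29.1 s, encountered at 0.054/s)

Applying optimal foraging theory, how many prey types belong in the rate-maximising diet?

Rank by E/h (J/s): grass seeds 1.61, small seeds 1.11, husked seeds 0.286. Include each in turn until the next type's E/h falls below the running intake rate.
Rate on top 1: 0.2842. small seeds: 1.11 > 0.2842 → include.
Rate on top 2: 0.4718. husked seeds: 0.286 < 0.4718 → exclude; stop.
Optimal diet: grass seeds, small seeds — 2 of 3 types.

2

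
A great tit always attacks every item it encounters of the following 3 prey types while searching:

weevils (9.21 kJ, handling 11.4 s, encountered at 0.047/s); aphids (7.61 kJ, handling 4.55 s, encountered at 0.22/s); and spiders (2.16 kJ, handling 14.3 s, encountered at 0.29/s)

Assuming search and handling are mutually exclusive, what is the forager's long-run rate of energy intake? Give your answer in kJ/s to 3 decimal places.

0.409 kJ/s

Energy encountered per unit search time: 0.047×9.21 + 0.22×7.61 + 0.29×2.16 = 2.733 kJ/s.
Handling time per unit search time: 0.047×11.4 + 0.22×4.55 + 0.29×14.3 = 5.684.
Rate = 2.733/(1 + 5.684) = 0.409 kJ/s.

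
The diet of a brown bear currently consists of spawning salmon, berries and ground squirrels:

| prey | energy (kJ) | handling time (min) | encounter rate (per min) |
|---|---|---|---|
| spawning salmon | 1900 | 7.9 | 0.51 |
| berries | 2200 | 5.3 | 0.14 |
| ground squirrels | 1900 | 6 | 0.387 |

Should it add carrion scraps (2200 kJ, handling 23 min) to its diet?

No

Current rate: (0.51×1900 + 0.14×2200 + 0.387×1900)/(1 + 0.51×7.9 + 0.14×5.3 + 0.387×6) = 248.6 kJ/min.
carrion scraps: E/h = 2200/23 = 95.65 kJ/min.
Since 95.65 < R, time spent handling carrion scraps is better spent searching.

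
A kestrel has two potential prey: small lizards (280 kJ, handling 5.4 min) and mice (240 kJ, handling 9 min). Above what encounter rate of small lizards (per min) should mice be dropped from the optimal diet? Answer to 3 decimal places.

At the threshold, the rate on small lizards alone equals the profitability of mice: λ·280/(1 + λ·5.4) = 240/9 = 26.67.
Rearranging, λ(280 − 26.67×5.4) = 26.67, so λ = 26.67/136 = 0.1961 per min.

0.196 per min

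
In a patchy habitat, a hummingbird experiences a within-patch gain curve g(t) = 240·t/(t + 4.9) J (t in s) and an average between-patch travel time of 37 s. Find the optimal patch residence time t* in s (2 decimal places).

Optimal t* satisfies g'(t*) = g(t*)/(T + t*).
g'(t) = 240·4.9/(t + 4.9)². Setting 240·4.9/(t+4.9)² = 240t/[(t+4.9)(37+t)] gives 4.9(37+t) = t(t+4.9), so t² = 4.9×37 = 181.3.
t* = √181.3 = 13.46 s.

13.46 s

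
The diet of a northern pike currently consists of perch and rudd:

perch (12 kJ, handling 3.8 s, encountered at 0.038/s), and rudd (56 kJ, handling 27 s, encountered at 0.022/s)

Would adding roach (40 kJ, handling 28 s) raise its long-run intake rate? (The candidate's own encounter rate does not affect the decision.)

Current rate: (0.038×12 + 0.022×56)/(1 + 0.038×3.8 + 0.022×27) = 0.971 kJ/s.
Profitability of roach: 40/28 = 1.429 kJ/s.
Since 1.429 > R, including roach increases the long-run rate.

Yes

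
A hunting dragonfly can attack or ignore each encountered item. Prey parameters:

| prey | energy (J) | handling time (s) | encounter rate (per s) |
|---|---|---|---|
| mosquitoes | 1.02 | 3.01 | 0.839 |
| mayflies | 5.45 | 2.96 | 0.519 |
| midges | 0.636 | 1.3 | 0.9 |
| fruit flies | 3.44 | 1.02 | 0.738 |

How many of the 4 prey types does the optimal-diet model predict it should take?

Profitabilities (E/h, J/s): fruit flies 3.37, mayflies 1.84, midges 0.489, mosquitoes 0.339. Add prey in this order while the next type's profitability exceeds the intake rate on those already taken.
Rate on top 1: 1.448. mayflies: 1.84 > 1.448 → include.
Rate on top 2: 1.632. midges: 0.489 < 1.632 → exclude; stop.
Optimal diet: fruit flies, mayflies — 2 of 4 types.

2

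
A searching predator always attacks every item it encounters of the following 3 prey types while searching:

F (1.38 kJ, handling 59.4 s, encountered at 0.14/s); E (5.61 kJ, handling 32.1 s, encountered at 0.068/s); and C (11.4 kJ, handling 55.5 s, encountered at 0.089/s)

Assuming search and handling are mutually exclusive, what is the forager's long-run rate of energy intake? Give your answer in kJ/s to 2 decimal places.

R = Σλ_iE_i / (1 + Σλ_ih_i)
Numerator: 0.14×1.38 + 0.068×5.61 + 0.089×11.4 = 1.589
Denominator: 1 + 0.14×59.4 + 0.068×32.1 + 0.089×55.5 = 16.44
R = 1.589/16.44 = 0.09668 kJ/s

0.10 kJ/s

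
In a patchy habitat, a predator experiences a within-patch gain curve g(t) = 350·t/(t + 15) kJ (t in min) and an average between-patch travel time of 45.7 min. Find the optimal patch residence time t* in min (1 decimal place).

26.2 min

By the marginal value theorem, leave when the instantaneous gain rate g'(t) equals the habitat-wide average g(t)/(T + t).
g'(t) = 350·15/(t + 15)². Setting 350·15/(t+15)² = 350t/[(t+15)(45.7+t)] gives 15(45.7+t) = t(t+15), so t² = 15×45.7 = 685.5.
t* = √685.5 = 26.18 min.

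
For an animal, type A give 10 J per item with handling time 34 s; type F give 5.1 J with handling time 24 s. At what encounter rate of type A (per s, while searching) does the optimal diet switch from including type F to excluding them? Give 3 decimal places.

Drop type F once their profitability E₂/h₂ falls below the rate achievable on type A alone: E₂/h₂ = λE₁/(1 + λh₁).
Solve for λ: λE₁h₂ = E₂(1 + λh₁) → λ(E₁h₂ − E₂h₁) = E₂ → λ = E₂/(E₁h₂ − E₂h₁).
λ = 5.1/(10×24 − 5.1×34) = 5.1/66.6 = 0.07658 per s.

0.077 per s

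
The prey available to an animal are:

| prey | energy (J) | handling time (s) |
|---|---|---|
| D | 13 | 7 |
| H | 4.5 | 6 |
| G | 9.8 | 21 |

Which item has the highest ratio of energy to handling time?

D

Profitability E/h (J/s): D = 13/7 = 1.86, H = 4.5/6 = 0.75, G = 9.8/21 = 0.467.
Ranked: D > H > G.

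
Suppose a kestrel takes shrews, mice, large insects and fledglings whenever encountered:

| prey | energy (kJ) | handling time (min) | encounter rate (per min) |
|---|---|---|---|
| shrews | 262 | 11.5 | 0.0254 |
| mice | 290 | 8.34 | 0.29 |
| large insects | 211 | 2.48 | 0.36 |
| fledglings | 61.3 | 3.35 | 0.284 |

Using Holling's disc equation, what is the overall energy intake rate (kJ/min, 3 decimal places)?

R = Σλ_iE_i / (1 + Σλ_ih_i)
Numerator: 0.0254×262 + 0.29×290 + 0.36×211 + 0.284×61.3 = 184.1
Denominator: 1 + 0.0254×11.5 + 0.29×8.34 + 0.36×2.48 + 0.284×3.35 = 5.555
R = 184.1/5.555 = 33.15 kJ/min

33.146 kJ/min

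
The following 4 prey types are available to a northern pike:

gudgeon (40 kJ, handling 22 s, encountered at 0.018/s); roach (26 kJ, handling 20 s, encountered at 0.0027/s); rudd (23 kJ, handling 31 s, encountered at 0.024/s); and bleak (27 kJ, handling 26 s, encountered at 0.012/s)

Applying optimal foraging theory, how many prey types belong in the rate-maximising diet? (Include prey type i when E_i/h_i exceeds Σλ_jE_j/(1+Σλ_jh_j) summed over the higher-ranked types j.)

Profitabilities (E/h, kJ/s): gudgeon 1.82, roach 1.3, bleak 1.04, rudd 0.742. Add prey in this order while the next type's profitability exceeds the intake rate on those already taken.
Rate on top 1: 0.5158. roach: 1.3 > 0.5158 → include.
Rate on top 2: 0.545. bleak: 1.04 > 0.545 → include.
Rate on top 3: 0.6323. rudd: 0.742 > 0.6323 → include.
Optimal diet: gudgeon, roach, bleak, rudd — 4 of 4 types.

4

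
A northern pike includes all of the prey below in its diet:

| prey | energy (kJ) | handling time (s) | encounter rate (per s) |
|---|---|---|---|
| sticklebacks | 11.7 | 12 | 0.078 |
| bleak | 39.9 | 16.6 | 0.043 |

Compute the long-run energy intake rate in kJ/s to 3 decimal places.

R = Σλ_iE_i / (1 + Σλ_ih_i)
Numerator: 0.078×11.7 + 0.043×39.9 = 2.628
Denominator: 1 + 0.078×12 + 0.043×16.6 = 2.65
R = 2.628/2.65 = 0.9919 kJ/s

0.992 kJ/s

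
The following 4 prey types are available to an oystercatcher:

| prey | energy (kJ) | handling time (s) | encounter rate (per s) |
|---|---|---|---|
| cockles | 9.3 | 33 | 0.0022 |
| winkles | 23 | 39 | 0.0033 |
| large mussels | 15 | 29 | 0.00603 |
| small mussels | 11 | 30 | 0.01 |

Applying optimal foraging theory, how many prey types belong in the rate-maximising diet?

Profitabilities (E/h, kJ/s): winkles 0.59, large mussels 0.517, small mussels 0.367, cockles 0.282. Add prey in this order while the next type's profitability exceeds the intake rate on those already taken.
Rate on top 1: 0.06725. large mussels: 0.517 > 0.06725 → include.
Rate on top 2: 0.1276. small mussels: 0.367 > 0.1276 → include.
Rate on top 3: 0.1723. cockles: 0.282 > 0.1723 → include.
Optimal diet: winkles, large mussels, small mussels, cockles — 4 of 4 types.

4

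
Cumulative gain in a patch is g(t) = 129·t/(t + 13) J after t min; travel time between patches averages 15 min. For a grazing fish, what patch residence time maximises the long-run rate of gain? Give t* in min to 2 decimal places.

By the marginal value theorem, leave when the instantaneous gain rate g'(t) equals the habitat-wide average g(t)/(T + t).
g'(t) = 129·13/(t + 13)². Setting 129·13/(t+13)² = 129t/[(t+13)(15+t)] gives 13(15+t) = t(t+13), so t² = 13×15 = 195.
t* = √195 = 13.96 min.

13.96 min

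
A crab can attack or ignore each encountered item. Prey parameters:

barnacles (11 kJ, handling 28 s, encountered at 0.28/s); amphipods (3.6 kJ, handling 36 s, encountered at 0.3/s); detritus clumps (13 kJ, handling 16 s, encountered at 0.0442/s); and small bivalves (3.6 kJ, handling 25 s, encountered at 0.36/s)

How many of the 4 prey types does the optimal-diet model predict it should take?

2

Rank by E/h (kJ/s): detritus clumps 0.812, barnacles 0.393, small bivalves 0.144, amphipods 0.1. Include each in turn until the next type's E/h falls below the running intake rate.
Rate on top 1: 0.3366. barnacles: 0.393 > 0.3366 → include.
Rate on top 2: 0.3828. small bivalves: 0.144 < 0.3828 → exclude; stop.
Optimal diet: detritus clumps, barnacles — 2 of 4 types.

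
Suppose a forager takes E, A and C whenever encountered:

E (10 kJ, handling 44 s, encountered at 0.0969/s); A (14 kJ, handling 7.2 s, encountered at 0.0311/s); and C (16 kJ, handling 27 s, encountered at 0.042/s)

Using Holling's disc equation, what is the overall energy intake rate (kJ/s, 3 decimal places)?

R = Σλ_iE_i / (1 + Σλ_ih_i)
Numerator: 0.0969×10 + 0.0311×14 + 0.042×16 = 2.076
Denominator: 1 + 0.0969×44 + 0.0311×7.2 + 0.042×27 = 6.622
R = 2.076/6.622 = 0.3136 kJ/s

0.314 kJ/s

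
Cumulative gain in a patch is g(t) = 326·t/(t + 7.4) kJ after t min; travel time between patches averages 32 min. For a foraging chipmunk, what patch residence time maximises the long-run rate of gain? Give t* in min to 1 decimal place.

15.4 min

Maximise g(t)/(T+t): set derivative to zero → g'(t)(T+t) = g(t).
g'(t) = 326·7.4/(t + 7.4)². Setting 326·7.4/(t+7.4)² = 326t/[(t+7.4)(32+t)] gives 7.4(32+t) = t(t+7.4), so t² = 7.4×32 = 236.8.
t* = √236.8 = 15.39 min.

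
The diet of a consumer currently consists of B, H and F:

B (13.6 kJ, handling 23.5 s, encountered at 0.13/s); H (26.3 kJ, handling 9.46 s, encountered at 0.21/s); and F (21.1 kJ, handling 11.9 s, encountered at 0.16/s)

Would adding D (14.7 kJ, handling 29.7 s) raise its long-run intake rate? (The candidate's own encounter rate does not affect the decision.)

Intake rate on the current diet: R = (0.13×13.6 + 0.21×26.3 + 0.16×21.1) / (1 + 0.13×23.5 + 0.21×9.46 + 0.16×11.9) = 10.67/7.946 = 1.343 kJ/s.
Profitability of D: 14.7/29.7 = 0.4949 kJ/s.
Since 0.4949 < R, time spent handling D is better spent searching.

No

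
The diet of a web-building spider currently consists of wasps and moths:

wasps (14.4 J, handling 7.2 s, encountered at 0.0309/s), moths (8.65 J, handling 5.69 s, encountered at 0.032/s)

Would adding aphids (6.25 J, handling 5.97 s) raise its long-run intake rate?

On wasps and moths alone, R = ΣλE/(1+Σλh) = 0.7218/1.405 = 0.5139 J/s.
aphids: E/h = 6.25/5.97 = 1.047 J/s.
Since 1.047 > R, including aphids increases the long-run rate.

Yes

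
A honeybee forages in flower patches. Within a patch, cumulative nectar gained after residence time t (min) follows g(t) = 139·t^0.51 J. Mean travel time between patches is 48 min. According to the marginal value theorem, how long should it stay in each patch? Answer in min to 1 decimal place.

50.0 min

By the marginal value theorem, leave when the instantaneous gain rate g'(t) equals the habitat-wide average g(t)/(T + t).
g'(t) = 0.51·139·t^-0.49. Setting 0.51·139·t^-0.49 = 139·t^0.51/(48+t) gives 0.51(48+t) = t, so 0.49·t = 0.51×48.
t* = 0.51×48/0.49 = 49.96 min.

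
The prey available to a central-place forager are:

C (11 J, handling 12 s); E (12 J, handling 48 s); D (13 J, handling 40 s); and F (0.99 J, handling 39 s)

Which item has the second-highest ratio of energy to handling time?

Profitability E/h (J/s): C = 11/12 = 0.917, E = 12/48 = 0.25, D = 13/40 = 0.325, F = 0.99/39 = 0.0254.
Ranked: C > D > E > F.

D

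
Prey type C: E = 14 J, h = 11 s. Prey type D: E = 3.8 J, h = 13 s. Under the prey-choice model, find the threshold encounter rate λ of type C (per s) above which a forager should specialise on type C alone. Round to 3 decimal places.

0.027 per s

At the threshold, the rate on type C alone equals the profitability of type D: λ·14/(1 + λ·11) = 3.8/13 = 0.2923.
Rearranging, λ(14 − 0.2923×11) = 0.2923, so λ = 0.2923/10.78 = 0.0271 per s.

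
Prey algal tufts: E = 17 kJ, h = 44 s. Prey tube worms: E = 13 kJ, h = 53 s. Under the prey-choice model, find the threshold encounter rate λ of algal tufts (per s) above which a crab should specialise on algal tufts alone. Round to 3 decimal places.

0.040 per s

The zero-one rule: include tube worms iff E₂/h₂ > λE₁/(1+λh₁). Equality gives the switch point.
λE₁h₂ = E₂ + λE₂h₁ ⇒ λ = E₂/(E₁h₂ − E₂h₁) = 13/(901 − 572) = 0.03951 per s.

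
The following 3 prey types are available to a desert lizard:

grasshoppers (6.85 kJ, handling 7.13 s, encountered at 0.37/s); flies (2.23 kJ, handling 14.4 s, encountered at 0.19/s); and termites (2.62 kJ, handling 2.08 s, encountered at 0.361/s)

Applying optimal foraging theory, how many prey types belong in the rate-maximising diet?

2

E/h in descending order: termites 1.26, grasshoppers 0.961, flies 0.155 kJ/s. The optimal diet is the largest prefix of this list for which every included type satisfies E_i/h_i > R on the types above it.
Rate on top 1: 0.5402. grasshoppers: 0.961 > 0.5402 → include.
Rate on top 2: 0.793. flies: 0.155 < 0.793 → exclude; stop.
Optimal diet: termites, grasshoppers — 2 of 3 types.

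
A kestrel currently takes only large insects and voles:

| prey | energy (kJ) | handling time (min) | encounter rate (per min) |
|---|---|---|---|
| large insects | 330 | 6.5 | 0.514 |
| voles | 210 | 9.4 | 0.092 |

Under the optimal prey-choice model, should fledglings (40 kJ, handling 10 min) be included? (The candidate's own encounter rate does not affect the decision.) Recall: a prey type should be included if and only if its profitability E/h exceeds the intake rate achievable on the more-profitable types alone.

No

Current rate: (0.514×330 + 0.092×210)/(1 + 0.514×6.5 + 0.092×9.4) = 36.29 kJ/min.
fledglings: E/h = 40/10 = 4 kJ/min.
4 < 36.29, so adding fledglings would lower the average — exclude it.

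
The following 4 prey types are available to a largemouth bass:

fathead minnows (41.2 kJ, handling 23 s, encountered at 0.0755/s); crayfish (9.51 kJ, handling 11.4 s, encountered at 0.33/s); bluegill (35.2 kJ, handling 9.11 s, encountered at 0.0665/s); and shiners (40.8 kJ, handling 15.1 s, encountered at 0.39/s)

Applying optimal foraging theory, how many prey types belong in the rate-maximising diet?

Rank by E/h (kJ/s): bluegill 3.86, shiners 2.7, fathead minnows 1.79, crayfish 0.834. Include each in turn until the next type's E/h falls below the running intake rate.
Rate on top 1: 1.458. shiners: 2.7 > 1.458 → include.
Rate on top 2: 2.435. fathead minnows: 1.79 < 2.435 → exclude; stop.
Optimal diet: bluegill, shiners — 2 of 4 types.

2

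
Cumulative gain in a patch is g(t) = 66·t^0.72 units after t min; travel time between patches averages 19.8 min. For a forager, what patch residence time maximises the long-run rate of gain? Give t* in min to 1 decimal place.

Optimal t* satisfies g'(t*) = g(t*)/(T + t*).
g'(t) = 0.72·66·t^-0.28. Setting 0.72·66·t^-0.28 = 66·t^0.72/(19.8+t) gives 0.72(19.8+t) = t, so 0.28·t = 0.72×19.8.
t* = 0.72×19.8/0.28 = 50.91 min.

50.9 min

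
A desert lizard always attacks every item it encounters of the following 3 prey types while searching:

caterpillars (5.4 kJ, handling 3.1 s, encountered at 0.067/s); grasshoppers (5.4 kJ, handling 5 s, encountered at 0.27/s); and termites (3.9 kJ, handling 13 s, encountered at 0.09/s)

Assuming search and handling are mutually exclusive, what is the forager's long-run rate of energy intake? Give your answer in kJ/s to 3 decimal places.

0.582 kJ/s

Energy encountered per unit search time: 0.067×5.4 + 0.27×5.4 + 0.09×3.9 = 2.171 kJ/s.
Handling time per unit search time: 0.067×3.1 + 0.27×5 + 0.09×13 = 2.728.
Rate = 2.171/(1 + 2.728) = 0.5823 kJ/s.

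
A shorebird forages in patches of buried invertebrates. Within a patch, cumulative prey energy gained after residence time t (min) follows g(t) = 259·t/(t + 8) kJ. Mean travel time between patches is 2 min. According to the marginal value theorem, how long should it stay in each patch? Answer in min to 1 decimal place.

4.0 min

Maximise g(t)/(T+t): set derivative to zero → g'(t)(T+t) = g(t).
g'(t) = 259·8/(t + 8)². Setting 259·8/(t+8)² = 259t/[(t+8)(2+t)] gives 8(2+t) = t(t+8), so t² = 8×2 = 16.
t* = √16 = 4 min.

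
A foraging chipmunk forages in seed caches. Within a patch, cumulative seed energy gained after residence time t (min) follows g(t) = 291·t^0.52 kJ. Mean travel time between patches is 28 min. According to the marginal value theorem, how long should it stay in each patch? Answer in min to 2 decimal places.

Optimal t* satisfies g'(t*) = g(t*)/(T + t*).
g'(t) = 0.52·291·t^-0.48. Setting 0.52·291·t^-0.48 = 291·t^0.52/(28+t) gives 0.52(28+t) = t, so 0.48·t = 0.52×28.
t* = 0.52×28/0.48 = 30.33 min.

30.33 min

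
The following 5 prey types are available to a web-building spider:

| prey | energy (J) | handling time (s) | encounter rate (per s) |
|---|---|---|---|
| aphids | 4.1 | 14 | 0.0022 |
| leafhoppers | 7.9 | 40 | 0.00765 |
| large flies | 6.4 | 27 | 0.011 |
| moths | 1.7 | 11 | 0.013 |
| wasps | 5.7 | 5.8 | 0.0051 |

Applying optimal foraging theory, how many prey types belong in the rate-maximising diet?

E/h in descending order: wasps 0.983, aphids 0.293, large flies 0.237, leafhoppers 0.198, moths 0.155 J/s. The optimal diet is the largest prefix of this list for which every included type satisfies E_i/h_i > R on the types above it.
Rate on top 1: 0.02823. aphids: 0.293 > 0.02823 → include.
Rate on top 2: 0.03592. large flies: 0.237 > 0.03592 → include.
Rate on top 3: 0.07993. leafhoppers: 0.198 > 0.07993 → include.
Rate on top 4: 0.1016. moths: 0.155 > 0.1016 → include.
Optimal diet: wasps, aphids, large flies, leafhoppers, moths — 5 of 5 types.

5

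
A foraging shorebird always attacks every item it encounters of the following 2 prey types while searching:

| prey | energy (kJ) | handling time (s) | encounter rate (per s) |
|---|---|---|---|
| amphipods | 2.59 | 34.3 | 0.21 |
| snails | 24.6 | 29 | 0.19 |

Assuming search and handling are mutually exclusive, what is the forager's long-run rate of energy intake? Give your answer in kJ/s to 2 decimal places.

0.38 kJ/s

R = (0.21×2.59 + 0.19×24.6) / (1 + 0.21×34.3 + 0.19×29) = 5.218/13.71 = 0.3805 kJ/s.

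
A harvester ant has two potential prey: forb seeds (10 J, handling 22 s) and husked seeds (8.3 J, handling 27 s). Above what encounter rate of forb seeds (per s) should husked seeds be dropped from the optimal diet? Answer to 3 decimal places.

At the threshold, the rate on forb seeds alone equals the profitability of husked seeds: λ·10/(1 + λ·22) = 8.3/27 = 0.3074.
Rearranging, λ(10 − 0.3074×22) = 0.3074, so λ = 0.3074/3.237 = 0.09497 per s.

0.095 per s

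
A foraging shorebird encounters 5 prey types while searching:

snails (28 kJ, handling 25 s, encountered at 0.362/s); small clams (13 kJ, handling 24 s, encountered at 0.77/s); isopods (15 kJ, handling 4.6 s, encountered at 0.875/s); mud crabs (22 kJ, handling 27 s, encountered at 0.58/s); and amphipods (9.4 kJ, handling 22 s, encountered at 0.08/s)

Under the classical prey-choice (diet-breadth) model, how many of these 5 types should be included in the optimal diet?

1

E/h in descending order: isopods 3.26, snails 1.12, mud crabs 0.815, small clams 0.542, amphipods 0.427 kJ/s. The optimal diet is the largest prefix of this list for which every included type satisfies E_i/h_i > R on the types above it.
Rate on top 1: 2.612. snails: 1.12 < 2.612 → exclude; stop.
Optimal diet: isopods — 1 of 5 types.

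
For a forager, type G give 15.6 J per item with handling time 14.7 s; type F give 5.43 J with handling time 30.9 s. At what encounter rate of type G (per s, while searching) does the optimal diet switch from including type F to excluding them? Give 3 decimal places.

At the threshold, the rate on type G alone equals the profitability of type F: λ·15.6/(1 + λ·14.7) = 5.43/30.9 = 0.1757.
Rearranging, λ(15.6 − 0.1757×14.7) = 0.1757, so λ = 0.1757/13.02 = 0.0135 per s.

0.014 per s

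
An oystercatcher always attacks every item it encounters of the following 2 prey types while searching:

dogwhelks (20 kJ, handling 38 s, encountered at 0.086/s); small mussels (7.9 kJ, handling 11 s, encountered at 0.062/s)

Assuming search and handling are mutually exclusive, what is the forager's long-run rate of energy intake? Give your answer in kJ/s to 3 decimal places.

0.446 kJ/s

R = (0.086×20 + 0.062×7.9) / (1 + 0.086×38 + 0.062×11) = 2.21/4.95 = 0.4464 kJ/s.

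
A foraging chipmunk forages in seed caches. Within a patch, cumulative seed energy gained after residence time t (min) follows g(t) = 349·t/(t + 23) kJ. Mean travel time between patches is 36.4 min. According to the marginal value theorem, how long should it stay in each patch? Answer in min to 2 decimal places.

28.93 min

Optimal t* satisfies g'(t*) = g(t*)/(T + t*).
g'(t) = 349·23/(t + 23)². Setting 349·23/(t+23)² = 349t/[(t+23)(36.4+t)] gives 23(36.4+t) = t(t+23), so t² = 23×36.4 = 837.2.
t* = √837.2 = 28.93 min.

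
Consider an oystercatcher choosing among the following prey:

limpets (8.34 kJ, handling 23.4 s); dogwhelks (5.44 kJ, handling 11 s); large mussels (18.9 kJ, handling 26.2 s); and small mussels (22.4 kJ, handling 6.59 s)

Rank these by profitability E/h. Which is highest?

In descending order of E/h:
small mussels: 22.4/6.59 = 3.4 kJ/s
large mussels: 18.9/26.2 = 0.721 kJ/s
dogwhelks: 5.44/11 = 0.495 kJ/s
limpets: 8.34/23.4 = 0.356 kJ/s

small mussels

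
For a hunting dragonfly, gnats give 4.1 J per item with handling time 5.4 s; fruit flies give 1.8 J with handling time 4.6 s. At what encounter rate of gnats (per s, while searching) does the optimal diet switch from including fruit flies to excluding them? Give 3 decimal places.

The zero-one rule: include fruit flies iff E₂/h₂ > λE₁/(1+λh₁). Equality gives the switch point.
λE₁h₂ = E₂ + λE₂h₁ ⇒ λ = E₂/(E₁h₂ − E₂h₁) = 1.8/(18.86 − 9.72) = 0.1969 per s.

0.197 per s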